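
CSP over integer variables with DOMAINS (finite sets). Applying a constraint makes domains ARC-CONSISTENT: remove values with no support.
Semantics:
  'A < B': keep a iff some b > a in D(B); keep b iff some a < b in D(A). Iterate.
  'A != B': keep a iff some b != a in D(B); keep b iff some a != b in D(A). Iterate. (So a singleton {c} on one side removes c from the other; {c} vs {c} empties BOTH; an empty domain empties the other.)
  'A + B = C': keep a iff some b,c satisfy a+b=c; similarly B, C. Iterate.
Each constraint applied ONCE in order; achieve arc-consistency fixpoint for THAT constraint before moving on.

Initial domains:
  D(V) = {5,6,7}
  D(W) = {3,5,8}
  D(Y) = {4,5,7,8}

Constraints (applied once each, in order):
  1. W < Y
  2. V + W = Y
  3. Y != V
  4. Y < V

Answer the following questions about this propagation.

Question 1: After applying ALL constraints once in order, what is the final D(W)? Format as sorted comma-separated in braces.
Answer: {3}

Derivation:
Constraint 1 (W < Y) on D(W)={3,5,8} D(Y)={4,5,7,8}: W {3,5,8}->{3,5}
Constraint 2 (V + W = Y) on D(V)={5,6,7} D(W)={3,5} D(Y)={4,5,7,8}: V {5,6,7}->{5}; W {3,5}->{3}; Y {4,5,7,8}->{8}
Constraint 3 (Y != V) on D(Y)={8} D(V)={5}: no change
Constraint 4 (Y < V) on D(Y)={8} D(V)={5}: Y {8}->{}; V {5}->{}
So after all 4 constraints: D(W) = {3}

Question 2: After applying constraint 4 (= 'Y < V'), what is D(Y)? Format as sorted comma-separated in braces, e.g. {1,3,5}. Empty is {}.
Answer: {}

Derivation:
Constraint 1 (W < Y) on D(W)={3,5,8} D(Y)={4,5,7,8}: W {3,5,8}->{3,5}
Constraint 2 (V + W = Y) on D(V)={5,6,7} D(W)={3,5} D(Y)={4,5,7,8}: V {5,6,7}->{5}; W {3,5}->{3}; Y {4,5,7,8}->{8}
Constraint 3 (Y != V) on D(Y)={8} D(V)={5}: no change
Constraint 4 (Y < V) on D(Y)={8} D(V)={5}: Y {8}->{}; V {5}->{}
So after constraint 4: D(Y) = {}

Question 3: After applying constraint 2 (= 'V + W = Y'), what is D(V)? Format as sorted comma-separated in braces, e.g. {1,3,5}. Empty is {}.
Answer: {5}

Derivation:
Constraint 1 (W < Y) on D(W)={3,5,8} D(Y)={4,5,7,8}: W {3,5,8}->{3,5}
Constraint 2 (V + W = Y) on D(V)={5,6,7} D(W)={3,5} D(Y)={4,5,7,8}: V {5,6,7}->{5}; W {3,5}->{3}; Y {4,5,7,8}->{8}
So after constraint 2: D(V) = {5}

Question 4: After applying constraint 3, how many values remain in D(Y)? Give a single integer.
Constraint 1 (W < Y) on D(W)={3,5,8} D(Y)={4,5,7,8}: W {3,5,8}->{3,5}
Constraint 2 (V + W = Y) on D(V)={5,6,7} D(W)={3,5} D(Y)={4,5,7,8}: V {5,6,7}->{5}; W {3,5}->{3}; Y {4,5,7,8}->{8}
Constraint 3 (Y != V) on D(Y)={8} D(V)={5}: no change
So after constraint 3: D(Y)={8}, size = 1

Answer: 1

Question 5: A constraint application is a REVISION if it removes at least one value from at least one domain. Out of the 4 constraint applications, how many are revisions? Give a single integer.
Constraint 1 (W < Y) on D(W)={3,5,8} D(Y)={4,5,7,8}: W {3,5,8}->{3,5} => REVISION
Constraint 2 (V + W = Y) on D(V)={5,6,7} D(W)={3,5} D(Y)={4,5,7,8}: V {5,6,7}->{5}; W {3,5}->{3}; Y {4,5,7,8}->{8} => REVISION
Constraint 3 (Y != V) on D(Y)={8} D(V)={5}: no change => not a revision
Constraint 4 (Y < V) on D(Y)={8} D(V)={5}: Y {8}->{}; V {5}->{} => REVISION
Total revisions = 3

Answer: 3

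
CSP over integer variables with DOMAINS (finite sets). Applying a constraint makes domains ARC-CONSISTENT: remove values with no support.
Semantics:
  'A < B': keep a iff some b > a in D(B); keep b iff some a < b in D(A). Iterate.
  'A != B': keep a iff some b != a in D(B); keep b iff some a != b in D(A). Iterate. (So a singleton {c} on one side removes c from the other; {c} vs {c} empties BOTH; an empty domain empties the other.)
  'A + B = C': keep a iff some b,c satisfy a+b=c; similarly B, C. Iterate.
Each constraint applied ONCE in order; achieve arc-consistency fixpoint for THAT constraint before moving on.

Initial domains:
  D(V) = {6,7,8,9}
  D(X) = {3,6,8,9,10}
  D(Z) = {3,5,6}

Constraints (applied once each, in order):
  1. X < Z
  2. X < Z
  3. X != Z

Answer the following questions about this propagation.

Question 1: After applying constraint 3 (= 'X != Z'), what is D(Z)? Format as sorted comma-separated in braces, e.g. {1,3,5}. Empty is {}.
Constraint 1 (X < Z) on D(X)={3,6,8,9,10} D(Z)={3,5,6}: X {3,6,8,9,10}->{3}; Z {3,5,6}->{5,6}
Constraint 2 (X < Z) on D(X)={3} D(Z)={5,6}: no change
Constraint 3 (X != Z) on D(X)={3} D(Z)={5,6}: no change
So after constraint 3: D(Z) = {5,6}

Answer: {5,6}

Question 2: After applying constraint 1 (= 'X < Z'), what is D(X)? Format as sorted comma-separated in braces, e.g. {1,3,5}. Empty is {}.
Answer: {3}

Derivation:
Constraint 1 (X < Z) on D(X)={3,6,8,9,10} D(Z)={3,5,6}: X {3,6,8,9,10}->{3}; Z {3,5,6}->{5,6}
So after constraint 1: D(X) = {3}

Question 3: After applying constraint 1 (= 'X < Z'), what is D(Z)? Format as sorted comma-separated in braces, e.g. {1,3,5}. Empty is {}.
Answer: {5,6}

Derivation:
Constraint 1 (X < Z) on D(X)={3,6,8,9,10} D(Z)={3,5,6}: X {3,6,8,9,10}->{3}; Z {3,5,6}->{5,6}
So after constraint 1: D(Z) = {5,6}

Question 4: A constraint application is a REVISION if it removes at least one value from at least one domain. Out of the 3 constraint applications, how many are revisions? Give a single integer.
Constraint 1 (X < Z) on D(X)={3,6,8,9,10} D(Z)={3,5,6}: X {3,6,8,9,10}->{3}; Z {3,5,6}->{5,6} => REVISION
Constraint 2 (X < Z) on D(X)={3} D(Z)={5,6}: no change => not a revision
Constraint 3 (X != Z) on D(X)={3} D(Z)={5,6}: no change => not a revision
Total revisions = 1

Answer: 1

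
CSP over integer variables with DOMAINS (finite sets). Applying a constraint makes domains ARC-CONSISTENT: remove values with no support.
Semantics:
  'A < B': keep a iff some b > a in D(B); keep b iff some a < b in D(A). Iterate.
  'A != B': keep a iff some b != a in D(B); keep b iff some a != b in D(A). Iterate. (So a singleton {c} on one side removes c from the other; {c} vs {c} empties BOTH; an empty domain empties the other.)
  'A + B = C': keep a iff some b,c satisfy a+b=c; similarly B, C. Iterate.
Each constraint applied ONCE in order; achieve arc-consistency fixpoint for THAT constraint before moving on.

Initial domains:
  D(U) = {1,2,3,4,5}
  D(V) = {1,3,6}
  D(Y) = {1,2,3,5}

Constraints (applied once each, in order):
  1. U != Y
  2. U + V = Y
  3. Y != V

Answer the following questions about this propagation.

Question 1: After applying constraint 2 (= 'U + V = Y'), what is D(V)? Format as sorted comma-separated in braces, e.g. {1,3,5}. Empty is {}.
Constraint 1 (U != Y) on D(U)={1,2,3,4,5} D(Y)={1,2,3,5}: no change
Constraint 2 (U + V = Y) on D(U)={1,2,3,4,5} D(V)={1,3,6} D(Y)={1,2,3,5}: U {1,2,3,4,5}->{1,2,4}; V {1,3,6}->{1,3}; Y {1,2,3,5}->{2,3,5}
So after constraint 2: D(V) = {1,3}

Answer: {1,3}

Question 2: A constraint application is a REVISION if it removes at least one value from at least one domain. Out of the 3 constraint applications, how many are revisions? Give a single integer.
Answer: 1

Derivation:
Constraint 1 (U != Y) on D(U)={1,2,3,4,5} D(Y)={1,2,3,5}: no change => not a revision
Constraint 2 (U + V = Y) on D(U)={1,2,3,4,5} D(V)={1,3,6} D(Y)={1,2,3,5}: U {1,2,3,4,5}->{1,2,4}; V {1,3,6}->{1,3}; Y {1,2,3,5}->{2,3,5} => REVISION
Constraint 3 (Y != V) on D(Y)={2,3,5} D(V)={1,3}: no change => not a revision
Total revisions = 1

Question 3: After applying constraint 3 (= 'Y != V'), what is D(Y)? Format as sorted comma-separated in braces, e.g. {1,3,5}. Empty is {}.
Constraint 1 (U != Y) on D(U)={1,2,3,4,5} D(Y)={1,2,3,5}: no change
Constraint 2 (U + V = Y) on D(U)={1,2,3,4,5} D(V)={1,3,6} D(Y)={1,2,3,5}: U {1,2,3,4,5}->{1,2,4}; V {1,3,6}->{1,3}; Y {1,2,3,5}->{2,3,5}
Constraint 3 (Y != V) on D(Y)={2,3,5} D(V)={1,3}: no change
So after constraint 3: D(Y) = {2,3,5}

Answer: {2,3,5}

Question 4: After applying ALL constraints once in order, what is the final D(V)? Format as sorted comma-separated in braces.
Answer: {1,3}

Derivation:
Constraint 1 (U != Y) on D(U)={1,2,3,4,5} D(Y)={1,2,3,5}: no change
Constraint 2 (U + V = Y) on D(U)={1,2,3,4,5} D(V)={1,3,6} D(Y)={1,2,3,5}: U {1,2,3,4,5}->{1,2,4}; V {1,3,6}->{1,3}; Y {1,2,3,5}->{2,3,5}
Constraint 3 (Y != V) on D(Y)={2,3,5} D(V)={1,3}: no change
So after all 3 constraints: D(V) = {1,3}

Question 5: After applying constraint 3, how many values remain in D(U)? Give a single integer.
Constraint 1 (U != Y) on D(U)={1,2,3,4,5} D(Y)={1,2,3,5}: no change
Constraint 2 (U + V = Y) on D(U)={1,2,3,4,5} D(V)={1,3,6} D(Y)={1,2,3,5}: U {1,2,3,4,5}->{1,2,4}; V {1,3,6}->{1,3}; Y {1,2,3,5}->{2,3,5}
Constraint 3 (Y != V) on D(Y)={2,3,5} D(V)={1,3}: no change
So after constraint 3: D(U)={1,2,4}, size = 3

Answer: 3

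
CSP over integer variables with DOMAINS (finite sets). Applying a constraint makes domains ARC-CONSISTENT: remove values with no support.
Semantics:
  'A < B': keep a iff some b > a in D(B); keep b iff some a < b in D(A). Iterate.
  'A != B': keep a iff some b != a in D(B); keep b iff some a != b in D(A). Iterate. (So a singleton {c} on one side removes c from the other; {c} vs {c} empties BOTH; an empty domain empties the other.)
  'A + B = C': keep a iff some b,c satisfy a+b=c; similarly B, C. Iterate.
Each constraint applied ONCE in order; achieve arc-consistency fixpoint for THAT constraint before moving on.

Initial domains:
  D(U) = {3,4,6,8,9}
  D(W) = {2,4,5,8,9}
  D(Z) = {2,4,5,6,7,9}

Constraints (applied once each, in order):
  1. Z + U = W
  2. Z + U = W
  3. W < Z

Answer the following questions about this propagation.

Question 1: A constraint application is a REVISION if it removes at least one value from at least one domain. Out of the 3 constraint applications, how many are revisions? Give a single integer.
Answer: 2

Derivation:
Constraint 1 (Z + U = W) on D(Z)={2,4,5,6,7,9} D(U)={3,4,6,8,9} D(W)={2,4,5,8,9}: Z {2,4,5,6,7,9}->{2,4,5,6}; U {3,4,6,8,9}->{3,4,6}; W {2,4,5,8,9}->{5,8,9} => REVISION
Constraint 2 (Z + U = W) on D(Z)={2,4,5,6} D(U)={3,4,6} D(W)={5,8,9}: no change => not a revision
Constraint 3 (W < Z) on D(W)={5,8,9} D(Z)={2,4,5,6}: W {5,8,9}->{5}; Z {2,4,5,6}->{6} => REVISION
Total revisions = 2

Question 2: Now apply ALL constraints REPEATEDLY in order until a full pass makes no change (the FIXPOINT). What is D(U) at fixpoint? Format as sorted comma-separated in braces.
pass 0 (initial): D(U)={3,4,6,8,9}
pass 1: U {3,4,6,8,9}->{3,4,6}; W {2,4,5,8,9}->{5}; Z {2,4,5,6,7,9}->{6}
pass 2: U {3,4,6}->{}; W {5}->{}; Z {6}->{}
pass 3: no change
Fixpoint after 3 passes: D(U) = {}

Answer: {}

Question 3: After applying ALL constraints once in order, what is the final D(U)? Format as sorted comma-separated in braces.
Answer: {3,4,6}

Derivation:
Constraint 1 (Z + U = W) on D(Z)={2,4,5,6,7,9} D(U)={3,4,6,8,9} D(W)={2,4,5,8,9}: Z {2,4,5,6,7,9}->{2,4,5,6}; U {3,4,6,8,9}->{3,4,6}; W {2,4,5,8,9}->{5,8,9}
Constraint 2 (Z + U = W) on D(Z)={2,4,5,6} D(U)={3,4,6} D(W)={5,8,9}: no change
Constraint 3 (W < Z) on D(W)={5,8,9} D(Z)={2,4,5,6}: W {5,8,9}->{5}; Z {2,4,5,6}->{6}
So after all 3 constraints: D(U) = {3,4,6}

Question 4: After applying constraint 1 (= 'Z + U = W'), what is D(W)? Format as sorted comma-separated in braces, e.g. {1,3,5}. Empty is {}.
Answer: {5,8,9}

Derivation:
Constraint 1 (Z + U = W) on D(Z)={2,4,5,6,7,9} D(U)={3,4,6,8,9} D(W)={2,4,5,8,9}: Z {2,4,5,6,7,9}->{2,4,5,6}; U {3,4,6,8,9}->{3,4,6}; W {2,4,5,8,9}->{5,8,9}
So after constraint 1: D(W) = {5,8,9}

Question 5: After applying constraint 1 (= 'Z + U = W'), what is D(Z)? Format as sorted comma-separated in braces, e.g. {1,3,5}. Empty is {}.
Answer: {2,4,5,6}

Derivation:
Constraint 1 (Z + U = W) on D(Z)={2,4,5,6,7,9} D(U)={3,4,6,8,9} D(W)={2,4,5,8,9}: Z {2,4,5,6,7,9}->{2,4,5,6}; U {3,4,6,8,9}->{3,4,6}; W {2,4,5,8,9}->{5,8,9}
So after constraint 1: D(Z) = {2,4,5,6}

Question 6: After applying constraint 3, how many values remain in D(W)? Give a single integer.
Answer: 1

Derivation:
Constraint 1 (Z + U = W) on D(Z)={2,4,5,6,7,9} D(U)={3,4,6,8,9} D(W)={2,4,5,8,9}: Z {2,4,5,6,7,9}->{2,4,5,6}; U {3,4,6,8,9}->{3,4,6}; W {2,4,5,8,9}->{5,8,9}
Constraint 2 (Z + U = W) on D(Z)={2,4,5,6} D(U)={3,4,6} D(W)={5,8,9}: no change
Constraint 3 (W < Z) on D(W)={5,8,9} D(Z)={2,4,5,6}: W {5,8,9}->{5}; Z {2,4,5,6}->{6}
So after constraint 3: D(W)={5}, size = 1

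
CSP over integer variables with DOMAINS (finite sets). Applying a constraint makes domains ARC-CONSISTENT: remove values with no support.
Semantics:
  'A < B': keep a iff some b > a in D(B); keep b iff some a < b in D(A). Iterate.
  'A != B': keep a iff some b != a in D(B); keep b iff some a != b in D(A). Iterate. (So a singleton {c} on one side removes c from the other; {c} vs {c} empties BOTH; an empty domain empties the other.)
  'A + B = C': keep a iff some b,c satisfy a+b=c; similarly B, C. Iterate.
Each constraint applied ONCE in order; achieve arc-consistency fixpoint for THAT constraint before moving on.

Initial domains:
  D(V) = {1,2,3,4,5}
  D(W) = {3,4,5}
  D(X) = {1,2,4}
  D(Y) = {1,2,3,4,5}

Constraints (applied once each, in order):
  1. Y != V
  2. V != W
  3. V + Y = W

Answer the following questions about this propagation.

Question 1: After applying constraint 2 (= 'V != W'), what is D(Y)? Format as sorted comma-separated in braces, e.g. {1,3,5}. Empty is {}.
Answer: {1,2,3,4,5}

Derivation:
Constraint 1 (Y != V) on D(Y)={1,2,3,4,5} D(V)={1,2,3,4,5}: no change
Constraint 2 (V != W) on D(V)={1,2,3,4,5} D(W)={3,4,5}: no change
So after constraint 2: D(Y) = {1,2,3,4,5}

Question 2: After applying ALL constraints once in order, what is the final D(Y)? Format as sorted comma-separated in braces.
Constraint 1 (Y != V) on D(Y)={1,2,3,4,5} D(V)={1,2,3,4,5}: no change
Constraint 2 (V != W) on D(V)={1,2,3,4,5} D(W)={3,4,5}: no change
Constraint 3 (V + Y = W) on D(V)={1,2,3,4,5} D(Y)={1,2,3,4,5} D(W)={3,4,5}: V {1,2,3,4,5}->{1,2,3,4}; Y {1,2,3,4,5}->{1,2,3,4}
So after all 3 constraints: D(Y) = {1,2,3,4}

Answer: {1,2,3,4}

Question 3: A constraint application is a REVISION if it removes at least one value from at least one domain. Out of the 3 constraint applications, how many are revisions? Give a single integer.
Answer: 1

Derivation:
Constraint 1 (Y != V) on D(Y)={1,2,3,4,5} D(V)={1,2,3,4,5}: no change => not a revision
Constraint 2 (V != W) on D(V)={1,2,3,4,5} D(W)={3,4,5}: no change => not a revision
Constraint 3 (V + Y = W) on D(V)={1,2,3,4,5} D(Y)={1,2,3,4,5} D(W)={3,4,5}: V {1,2,3,4,5}->{1,2,3,4}; Y {1,2,3,4,5}->{1,2,3,4} => REVISION
Total revisions = 1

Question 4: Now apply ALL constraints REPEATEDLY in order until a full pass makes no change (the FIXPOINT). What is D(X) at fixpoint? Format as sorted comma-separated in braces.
Answer: {1,2,4}

Derivation:
pass 0 (initial): D(X)={1,2,4}
pass 1: V {1,2,3,4,5}->{1,2,3,4}; Y {1,2,3,4,5}->{1,2,3,4}
pass 2: no change
Fixpoint after 2 passes: D(X) = {1,2,4}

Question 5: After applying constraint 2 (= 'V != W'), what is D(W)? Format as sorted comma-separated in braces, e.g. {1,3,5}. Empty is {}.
Answer: {3,4,5}

Derivation:
Constraint 1 (Y != V) on D(Y)={1,2,3,4,5} D(V)={1,2,3,4,5}: no change
Constraint 2 (V != W) on D(V)={1,2,3,4,5} D(W)={3,4,5}: no change
So after constraint 2: D(W) = {3,4,5}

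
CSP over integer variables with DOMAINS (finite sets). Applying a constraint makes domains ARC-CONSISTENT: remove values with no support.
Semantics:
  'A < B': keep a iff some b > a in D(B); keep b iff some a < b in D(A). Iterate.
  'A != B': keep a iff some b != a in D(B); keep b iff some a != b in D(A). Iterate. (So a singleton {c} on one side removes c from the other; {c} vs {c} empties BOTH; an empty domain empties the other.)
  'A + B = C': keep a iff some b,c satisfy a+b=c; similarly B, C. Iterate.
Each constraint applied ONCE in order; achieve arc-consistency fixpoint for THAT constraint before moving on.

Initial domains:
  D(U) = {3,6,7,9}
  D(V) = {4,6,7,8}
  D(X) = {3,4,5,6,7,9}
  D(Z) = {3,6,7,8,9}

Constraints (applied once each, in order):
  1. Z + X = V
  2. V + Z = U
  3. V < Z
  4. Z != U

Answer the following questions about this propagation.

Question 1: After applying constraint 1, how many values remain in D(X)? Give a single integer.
Answer: 3

Derivation:
Constraint 1 (Z + X = V) on D(Z)={3,6,7,8,9} D(X)={3,4,5,6,7,9} D(V)={4,6,7,8}: Z {3,6,7,8,9}->{3}; X {3,4,5,6,7,9}->{3,4,5}; V {4,6,7,8}->{6,7,8}
So after constraint 1: D(X)={3,4,5}, size = 3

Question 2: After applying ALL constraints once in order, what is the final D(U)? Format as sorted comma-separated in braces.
Answer: {}

Derivation:
Constraint 1 (Z + X = V) on D(Z)={3,6,7,8,9} D(X)={3,4,5,6,7,9} D(V)={4,6,7,8}: Z {3,6,7,8,9}->{3}; X {3,4,5,6,7,9}->{3,4,5}; V {4,6,7,8}->{6,7,8}
Constraint 2 (V + Z = U) on D(V)={6,7,8} D(Z)={3} D(U)={3,6,7,9}: V {6,7,8}->{6}; U {3,6,7,9}->{9}
Constraint 3 (V < Z) on D(V)={6} D(Z)={3}: V {6}->{}; Z {3}->{}
Constraint 4 (Z != U) on D(Z)={} D(U)={9}: U {9}->{}
So after all 4 constraints: D(U) = {}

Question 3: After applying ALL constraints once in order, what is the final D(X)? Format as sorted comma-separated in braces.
Constraint 1 (Z + X = V) on D(Z)={3,6,7,8,9} D(X)={3,4,5,6,7,9} D(V)={4,6,7,8}: Z {3,6,7,8,9}->{3}; X {3,4,5,6,7,9}->{3,4,5}; V {4,6,7,8}->{6,7,8}
Constraint 2 (V + Z = U) on D(V)={6,7,8} D(Z)={3} D(U)={3,6,7,9}: V {6,7,8}->{6}; U {3,6,7,9}->{9}
Constraint 3 (V < Z) on D(V)={6} D(Z)={3}: V {6}->{}; Z {3}->{}
Constraint 4 (Z != U) on D(Z)={} D(U)={9}: U {9}->{}
So after all 4 constraints: D(X) = {3,4,5}

Answer: {3,4,5}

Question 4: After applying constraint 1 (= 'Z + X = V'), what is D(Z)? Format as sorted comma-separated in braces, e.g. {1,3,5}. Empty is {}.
Constraint 1 (Z + X = V) on D(Z)={3,6,7,8,9} D(X)={3,4,5,6,7,9} D(V)={4,6,7,8}: Z {3,6,7,8,9}->{3}; X {3,4,5,6,7,9}->{3,4,5}; V {4,6,7,8}->{6,7,8}
So after constraint 1: D(Z) = {3}

Answer: {3}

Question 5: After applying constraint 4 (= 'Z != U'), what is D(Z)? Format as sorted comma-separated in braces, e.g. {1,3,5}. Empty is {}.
Answer: {}

Derivation:
Constraint 1 (Z + X = V) on D(Z)={3,6,7,8,9} D(X)={3,4,5,6,7,9} D(V)={4,6,7,8}: Z {3,6,7,8,9}->{3}; X {3,4,5,6,7,9}->{3,4,5}; V {4,6,7,8}->{6,7,8}
Constraint 2 (V + Z = U) on D(V)={6,7,8} D(Z)={3} D(U)={3,6,7,9}: V {6,7,8}->{6}; U {3,6,7,9}->{9}
Constraint 3 (V < Z) on D(V)={6} D(Z)={3}: V {6}->{}; Z {3}->{}
Constraint 4 (Z != U) on D(Z)={} D(U)={9}: U {9}->{}
So after constraint 4: D(Z) = {}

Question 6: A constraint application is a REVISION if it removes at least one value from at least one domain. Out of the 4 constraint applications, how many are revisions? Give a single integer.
Constraint 1 (Z + X = V) on D(Z)={3,6,7,8,9} D(X)={3,4,5,6,7,9} D(V)={4,6,7,8}: Z {3,6,7,8,9}->{3}; X {3,4,5,6,7,9}->{3,4,5}; V {4,6,7,8}->{6,7,8} => REVISION
Constraint 2 (V + Z = U) on D(V)={6,7,8} D(Z)={3} D(U)={3,6,7,9}: V {6,7,8}->{6}; U {3,6,7,9}->{9} => REVISION
Constraint 3 (V < Z) on D(V)={6} D(Z)={3}: V {6}->{}; Z {3}->{} => REVISION
Constraint 4 (Z != U) on D(Z)={} D(U)={9}: U {9}->{} => REVISION
Total revisions = 4

Answer: 4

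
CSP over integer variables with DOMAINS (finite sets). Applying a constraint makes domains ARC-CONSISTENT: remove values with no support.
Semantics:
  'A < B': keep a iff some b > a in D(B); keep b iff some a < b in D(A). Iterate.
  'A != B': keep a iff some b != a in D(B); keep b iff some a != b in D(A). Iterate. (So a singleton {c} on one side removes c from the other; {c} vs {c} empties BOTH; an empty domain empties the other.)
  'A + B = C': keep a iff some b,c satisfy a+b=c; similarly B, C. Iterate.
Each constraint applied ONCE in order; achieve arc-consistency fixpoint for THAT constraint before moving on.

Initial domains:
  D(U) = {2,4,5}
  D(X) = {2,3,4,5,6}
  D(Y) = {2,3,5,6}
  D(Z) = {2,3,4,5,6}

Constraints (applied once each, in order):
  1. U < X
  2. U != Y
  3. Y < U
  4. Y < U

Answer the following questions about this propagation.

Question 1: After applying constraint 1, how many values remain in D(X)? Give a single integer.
Answer: 4

Derivation:
Constraint 1 (U < X) on D(U)={2,4,5} D(X)={2,3,4,5,6}: X {2,3,4,5,6}->{3,4,5,6}
So after constraint 1: D(X)={3,4,5,6}, size = 4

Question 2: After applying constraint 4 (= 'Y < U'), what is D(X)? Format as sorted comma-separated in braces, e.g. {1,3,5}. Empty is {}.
Constraint 1 (U < X) on D(U)={2,4,5} D(X)={2,3,4,5,6}: X {2,3,4,5,6}->{3,4,5,6}
Constraint 2 (U != Y) on D(U)={2,4,5} D(Y)={2,3,5,6}: no change
Constraint 3 (Y < U) on D(Y)={2,3,5,6} D(U)={2,4,5}: Y {2,3,5,6}->{2,3}; U {2,4,5}->{4,5}
Constraint 4 (Y < U) on D(Y)={2,3} D(U)={4,5}: no change
So after constraint 4: D(X) = {3,4,5,6}

Answer: {3,4,5,6}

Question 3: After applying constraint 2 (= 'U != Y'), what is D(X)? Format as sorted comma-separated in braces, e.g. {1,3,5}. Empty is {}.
Answer: {3,4,5,6}

Derivation:
Constraint 1 (U < X) on D(U)={2,4,5} D(X)={2,3,4,5,6}: X {2,3,4,5,6}->{3,4,5,6}
Constraint 2 (U != Y) on D(U)={2,4,5} D(Y)={2,3,5,6}: no change
So after constraint 2: D(X) = {3,4,5,6}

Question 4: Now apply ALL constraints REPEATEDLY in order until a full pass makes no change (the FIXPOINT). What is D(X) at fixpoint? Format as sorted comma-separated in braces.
pass 0 (initial): D(X)={2,3,4,5,6}
pass 1: U {2,4,5}->{4,5}; X {2,3,4,5,6}->{3,4,5,6}; Y {2,3,5,6}->{2,3}
pass 2: X {3,4,5,6}->{5,6}
pass 3: no change
Fixpoint after 3 passes: D(X) = {5,6}

Answer: {5,6}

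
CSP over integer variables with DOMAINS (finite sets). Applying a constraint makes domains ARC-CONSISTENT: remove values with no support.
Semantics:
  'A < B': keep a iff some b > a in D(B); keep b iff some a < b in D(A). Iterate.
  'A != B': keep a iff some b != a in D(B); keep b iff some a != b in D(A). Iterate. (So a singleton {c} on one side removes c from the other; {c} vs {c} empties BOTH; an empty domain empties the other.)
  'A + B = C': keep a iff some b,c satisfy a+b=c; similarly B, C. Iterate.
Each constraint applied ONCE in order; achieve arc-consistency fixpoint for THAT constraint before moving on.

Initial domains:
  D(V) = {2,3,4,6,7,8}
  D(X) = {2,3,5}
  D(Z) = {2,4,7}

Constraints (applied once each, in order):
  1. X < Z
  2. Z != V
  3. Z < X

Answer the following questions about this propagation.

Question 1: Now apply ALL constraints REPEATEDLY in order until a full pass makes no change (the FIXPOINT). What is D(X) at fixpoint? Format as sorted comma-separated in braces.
pass 0 (initial): D(X)={2,3,5}
pass 1: X {2,3,5}->{5}; Z {2,4,7}->{4}
pass 2: V {2,3,4,6,7,8}->{}; X {5}->{}; Z {4}->{}
pass 3: no change
Fixpoint after 3 passes: D(X) = {}

Answer: {}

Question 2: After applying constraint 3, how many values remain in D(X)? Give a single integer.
Constraint 1 (X < Z) on D(X)={2,3,5} D(Z)={2,4,7}: Z {2,4,7}->{4,7}
Constraint 2 (Z != V) on D(Z)={4,7} D(V)={2,3,4,6,7,8}: no change
Constraint 3 (Z < X) on D(Z)={4,7} D(X)={2,3,5}: Z {4,7}->{4}; X {2,3,5}->{5}
So after constraint 3: D(X)={5}, size = 1

Answer: 1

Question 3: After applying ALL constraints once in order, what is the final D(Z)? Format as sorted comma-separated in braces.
Answer: {4}

Derivation:
Constraint 1 (X < Z) on D(X)={2,3,5} D(Z)={2,4,7}: Z {2,4,7}->{4,7}
Constraint 2 (Z != V) on D(Z)={4,7} D(V)={2,3,4,6,7,8}: no change
Constraint 3 (Z < X) on D(Z)={4,7} D(X)={2,3,5}: Z {4,7}->{4}; X {2,3,5}->{5}
So after all 3 constraints: D(Z) = {4}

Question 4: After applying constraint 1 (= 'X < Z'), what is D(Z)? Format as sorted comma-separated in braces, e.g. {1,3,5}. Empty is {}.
Answer: {4,7}

Derivation:
Constraint 1 (X < Z) on D(X)={2,3,5} D(Z)={2,4,7}: Z {2,4,7}->{4,7}
So after constraint 1: D(Z) = {4,7}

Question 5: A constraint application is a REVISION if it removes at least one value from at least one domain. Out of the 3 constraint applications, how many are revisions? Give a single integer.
Answer: 2

Derivation:
Constraint 1 (X < Z) on D(X)={2,3,5} D(Z)={2,4,7}: Z {2,4,7}->{4,7} => REVISION
Constraint 2 (Z != V) on D(Z)={4,7} D(V)={2,3,4,6,7,8}: no change => not a revision
Constraint 3 (Z < X) on D(Z)={4,7} D(X)={2,3,5}: Z {4,7}->{4}; X {2,3,5}->{5} => REVISION
Total revisions = 2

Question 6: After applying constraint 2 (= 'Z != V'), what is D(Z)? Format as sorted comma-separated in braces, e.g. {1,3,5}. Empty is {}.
Answer: {4,7}

Derivation:
Constraint 1 (X < Z) on D(X)={2,3,5} D(Z)={2,4,7}: Z {2,4,7}->{4,7}
Constraint 2 (Z != V) on D(Z)={4,7} D(V)={2,3,4,6,7,8}: no change
So after constraint 2: D(Z) = {4,7}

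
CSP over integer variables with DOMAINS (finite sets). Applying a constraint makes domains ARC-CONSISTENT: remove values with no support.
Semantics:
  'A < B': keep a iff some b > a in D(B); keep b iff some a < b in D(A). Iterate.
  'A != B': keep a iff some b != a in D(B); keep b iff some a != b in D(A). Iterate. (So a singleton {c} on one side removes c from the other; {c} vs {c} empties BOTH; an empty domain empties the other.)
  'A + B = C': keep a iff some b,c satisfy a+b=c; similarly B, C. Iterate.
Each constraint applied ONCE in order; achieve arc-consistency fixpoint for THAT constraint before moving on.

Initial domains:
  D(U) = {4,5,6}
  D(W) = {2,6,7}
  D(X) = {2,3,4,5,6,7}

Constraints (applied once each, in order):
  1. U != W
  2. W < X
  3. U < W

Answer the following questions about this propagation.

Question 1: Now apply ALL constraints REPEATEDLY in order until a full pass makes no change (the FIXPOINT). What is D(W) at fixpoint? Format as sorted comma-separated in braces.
pass 0 (initial): D(W)={2,6,7}
pass 1: U {4,5,6}->{4,5}; W {2,6,7}->{6}; X {2,3,4,5,6,7}->{3,4,5,6,7}
pass 2: X {3,4,5,6,7}->{7}
pass 3: no change
Fixpoint after 3 passes: D(W) = {6}

Answer: {6}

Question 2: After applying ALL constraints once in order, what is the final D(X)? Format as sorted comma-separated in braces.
Answer: {3,4,5,6,7}

Derivation:
Constraint 1 (U != W) on D(U)={4,5,6} D(W)={2,6,7}: no change
Constraint 2 (W < X) on D(W)={2,6,7} D(X)={2,3,4,5,6,7}: W {2,6,7}->{2,6}; X {2,3,4,5,6,7}->{3,4,5,6,7}
Constraint 3 (U < W) on D(U)={4,5,6} D(W)={2,6}: U {4,5,6}->{4,5}; W {2,6}->{6}
So after all 3 constraints: D(X) = {3,4,5,6,7}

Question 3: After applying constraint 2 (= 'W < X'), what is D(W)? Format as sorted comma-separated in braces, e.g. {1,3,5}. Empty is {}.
Constraint 1 (U != W) on D(U)={4,5,6} D(W)={2,6,7}: no change
Constraint 2 (W < X) on D(W)={2,6,7} D(X)={2,3,4,5,6,7}: W {2,6,7}->{2,6}; X {2,3,4,5,6,7}->{3,4,5,6,7}
So after constraint 2: D(W) = {2,6}

Answer: {2,6}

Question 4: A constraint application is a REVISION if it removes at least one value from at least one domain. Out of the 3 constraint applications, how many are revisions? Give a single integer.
Constraint 1 (U != W) on D(U)={4,5,6} D(W)={2,6,7}: no change => not a revision
Constraint 2 (W < X) on D(W)={2,6,7} D(X)={2,3,4,5,6,7}: W {2,6,7}->{2,6}; X {2,3,4,5,6,7}->{3,4,5,6,7} => REVISION
Constraint 3 (U < W) on D(U)={4,5,6} D(W)={2,6}: U {4,5,6}->{4,5}; W {2,6}->{6} => REVISION
Total revisions = 2

Answer: 2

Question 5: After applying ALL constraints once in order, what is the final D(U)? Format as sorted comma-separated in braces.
Answer: {4,5}

Derivation:
Constraint 1 (U != W) on D(U)={4,5,6} D(W)={2,6,7}: no change
Constraint 2 (W < X) on D(W)={2,6,7} D(X)={2,3,4,5,6,7}: W {2,6,7}->{2,6}; X {2,3,4,5,6,7}->{3,4,5,6,7}
Constraint 3 (U < W) on D(U)={4,5,6} D(W)={2,6}: U {4,5,6}->{4,5}; W {2,6}->{6}
So after all 3 constraints: D(U) = {4,5}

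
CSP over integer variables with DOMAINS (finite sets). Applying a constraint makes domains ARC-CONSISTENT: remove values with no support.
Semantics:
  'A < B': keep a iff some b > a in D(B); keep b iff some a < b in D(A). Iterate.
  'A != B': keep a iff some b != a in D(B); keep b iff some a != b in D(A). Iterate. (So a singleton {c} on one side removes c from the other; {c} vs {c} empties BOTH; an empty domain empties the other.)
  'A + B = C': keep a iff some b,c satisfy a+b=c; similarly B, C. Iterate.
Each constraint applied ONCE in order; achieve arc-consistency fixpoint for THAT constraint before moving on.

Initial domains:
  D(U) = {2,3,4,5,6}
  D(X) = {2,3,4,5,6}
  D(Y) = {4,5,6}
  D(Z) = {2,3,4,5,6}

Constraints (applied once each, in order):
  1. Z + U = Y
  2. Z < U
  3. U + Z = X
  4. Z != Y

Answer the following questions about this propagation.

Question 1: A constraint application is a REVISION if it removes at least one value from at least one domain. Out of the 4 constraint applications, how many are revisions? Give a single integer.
Constraint 1 (Z + U = Y) on D(Z)={2,3,4,5,6} D(U)={2,3,4,5,6} D(Y)={4,5,6}: Z {2,3,4,5,6}->{2,3,4}; U {2,3,4,5,6}->{2,3,4} => REVISION
Constraint 2 (Z < U) on D(Z)={2,3,4} D(U)={2,3,4}: Z {2,3,4}->{2,3}; U {2,3,4}->{3,4} => REVISION
Constraint 3 (U + Z = X) on D(U)={3,4} D(Z)={2,3} D(X)={2,3,4,5,6}: X {2,3,4,5,6}->{5,6} => REVISION
Constraint 4 (Z != Y) on D(Z)={2,3} D(Y)={4,5,6}: no change => not a revision
Total revisions = 3

Answer: 3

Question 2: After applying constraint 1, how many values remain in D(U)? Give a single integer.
Answer: 3

Derivation:
Constraint 1 (Z + U = Y) on D(Z)={2,3,4,5,6} D(U)={2,3,4,5,6} D(Y)={4,5,6}: Z {2,3,4,5,6}->{2,3,4}; U {2,3,4,5,6}->{2,3,4}
So after constraint 1: D(U)={2,3,4}, size = 3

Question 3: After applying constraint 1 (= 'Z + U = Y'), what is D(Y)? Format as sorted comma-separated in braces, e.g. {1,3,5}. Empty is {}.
Answer: {4,5,6}

Derivation:
Constraint 1 (Z + U = Y) on D(Z)={2,3,4,5,6} D(U)={2,3,4,5,6} D(Y)={4,5,6}: Z {2,3,4,5,6}->{2,3,4}; U {2,3,4,5,6}->{2,3,4}
So after constraint 1: D(Y) = {4,5,6}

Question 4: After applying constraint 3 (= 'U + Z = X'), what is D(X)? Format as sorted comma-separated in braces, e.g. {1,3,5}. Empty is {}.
Constraint 1 (Z + U = Y) on D(Z)={2,3,4,5,6} D(U)={2,3,4,5,6} D(Y)={4,5,6}: Z {2,3,4,5,6}->{2,3,4}; U {2,3,4,5,6}->{2,3,4}
Constraint 2 (Z < U) on D(Z)={2,3,4} D(U)={2,3,4}: Z {2,3,4}->{2,3}; U {2,3,4}->{3,4}
Constraint 3 (U + Z = X) on D(U)={3,4} D(Z)={2,3} D(X)={2,3,4,5,6}: X {2,3,4,5,6}->{5,6}
So after constraint 3: D(X) = {5,6}

Answer: {5,6}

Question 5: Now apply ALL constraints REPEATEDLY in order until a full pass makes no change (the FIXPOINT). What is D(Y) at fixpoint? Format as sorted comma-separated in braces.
pass 0 (initial): D(Y)={4,5,6}
pass 1: U {2,3,4,5,6}->{3,4}; X {2,3,4,5,6}->{5,6}; Z {2,3,4,5,6}->{2,3}
pass 2: Y {4,5,6}->{5,6}
pass 3: no change
Fixpoint after 3 passes: D(Y) = {5,6}

Answer: {5,6}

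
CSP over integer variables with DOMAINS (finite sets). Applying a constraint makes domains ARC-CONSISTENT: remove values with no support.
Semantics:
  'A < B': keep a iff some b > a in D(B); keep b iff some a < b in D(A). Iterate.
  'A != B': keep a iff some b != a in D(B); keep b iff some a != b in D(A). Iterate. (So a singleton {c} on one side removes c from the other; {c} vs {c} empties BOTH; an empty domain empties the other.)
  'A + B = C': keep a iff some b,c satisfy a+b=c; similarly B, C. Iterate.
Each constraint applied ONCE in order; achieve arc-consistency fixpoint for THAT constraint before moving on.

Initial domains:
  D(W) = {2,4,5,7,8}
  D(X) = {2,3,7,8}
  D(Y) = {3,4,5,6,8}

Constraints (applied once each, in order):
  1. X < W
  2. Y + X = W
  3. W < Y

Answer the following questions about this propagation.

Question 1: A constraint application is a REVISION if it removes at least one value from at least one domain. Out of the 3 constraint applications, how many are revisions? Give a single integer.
Constraint 1 (X < W) on D(X)={2,3,7,8} D(W)={2,4,5,7,8}: X {2,3,7,8}->{2,3,7}; W {2,4,5,7,8}->{4,5,7,8} => REVISION
Constraint 2 (Y + X = W) on D(Y)={3,4,5,6,8} D(X)={2,3,7} D(W)={4,5,7,8}: Y {3,4,5,6,8}->{3,4,5,6}; X {2,3,7}->{2,3}; W {4,5,7,8}->{5,7,8} => REVISION
Constraint 3 (W < Y) on D(W)={5,7,8} D(Y)={3,4,5,6}: W {5,7,8}->{5}; Y {3,4,5,6}->{6} => REVISION
Total revisions = 3

Answer: 3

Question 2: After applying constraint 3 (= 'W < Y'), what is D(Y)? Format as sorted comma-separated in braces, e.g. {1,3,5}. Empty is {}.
Answer: {6}

Derivation:
Constraint 1 (X < W) on D(X)={2,3,7,8} D(W)={2,4,5,7,8}: X {2,3,7,8}->{2,3,7}; W {2,4,5,7,8}->{4,5,7,8}
Constraint 2 (Y + X = W) on D(Y)={3,4,5,6,8} D(X)={2,3,7} D(W)={4,5,7,8}: Y {3,4,5,6,8}->{3,4,5,6}; X {2,3,7}->{2,3}; W {4,5,7,8}->{5,7,8}
Constraint 3 (W < Y) on D(W)={5,7,8} D(Y)={3,4,5,6}: W {5,7,8}->{5}; Y {3,4,5,6}->{6}
So after constraint 3: D(Y) = {6}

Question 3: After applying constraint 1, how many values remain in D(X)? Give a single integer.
Answer: 3

Derivation:
Constraint 1 (X < W) on D(X)={2,3,7,8} D(W)={2,4,5,7,8}: X {2,3,7,8}->{2,3,7}; W {2,4,5,7,8}->{4,5,7,8}
So after constraint 1: D(X)={2,3,7}, size = 3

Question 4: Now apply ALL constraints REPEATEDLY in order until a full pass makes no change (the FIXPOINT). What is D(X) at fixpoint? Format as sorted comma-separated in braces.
pass 0 (initial): D(X)={2,3,7,8}
pass 1: W {2,4,5,7,8}->{5}; X {2,3,7,8}->{2,3}; Y {3,4,5,6,8}->{6}
pass 2: W {5}->{}; X {2,3}->{}; Y {6}->{}
pass 3: no change
Fixpoint after 3 passes: D(X) = {}

Answer: {}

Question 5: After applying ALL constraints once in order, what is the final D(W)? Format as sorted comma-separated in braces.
Answer: {5}

Derivation:
Constraint 1 (X < W) on D(X)={2,3,7,8} D(W)={2,4,5,7,8}: X {2,3,7,8}->{2,3,7}; W {2,4,5,7,8}->{4,5,7,8}
Constraint 2 (Y + X = W) on D(Y)={3,4,5,6,8} D(X)={2,3,7} D(W)={4,5,7,8}: Y {3,4,5,6,8}->{3,4,5,6}; X {2,3,7}->{2,3}; W {4,5,7,8}->{5,7,8}
Constraint 3 (W < Y) on D(W)={5,7,8} D(Y)={3,4,5,6}: W {5,7,8}->{5}; Y {3,4,5,6}->{6}
So after all 3 constraints: D(W) = {5}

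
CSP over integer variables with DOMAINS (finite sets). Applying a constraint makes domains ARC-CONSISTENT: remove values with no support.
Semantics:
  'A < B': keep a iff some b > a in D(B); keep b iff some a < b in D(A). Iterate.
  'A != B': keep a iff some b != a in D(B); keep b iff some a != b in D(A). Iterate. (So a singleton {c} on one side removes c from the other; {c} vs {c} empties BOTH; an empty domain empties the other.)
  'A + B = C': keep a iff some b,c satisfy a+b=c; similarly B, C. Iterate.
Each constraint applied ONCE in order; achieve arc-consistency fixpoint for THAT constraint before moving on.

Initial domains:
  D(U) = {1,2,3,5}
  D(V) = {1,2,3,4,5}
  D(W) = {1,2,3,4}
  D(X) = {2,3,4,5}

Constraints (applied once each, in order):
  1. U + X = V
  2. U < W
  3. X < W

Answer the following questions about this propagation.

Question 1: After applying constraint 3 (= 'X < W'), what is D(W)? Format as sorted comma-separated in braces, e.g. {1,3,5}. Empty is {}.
Answer: {3,4}

Derivation:
Constraint 1 (U + X = V) on D(U)={1,2,3,5} D(X)={2,3,4,5} D(V)={1,2,3,4,5}: U {1,2,3,5}->{1,2,3}; X {2,3,4,5}->{2,3,4}; V {1,2,3,4,5}->{3,4,5}
Constraint 2 (U < W) on D(U)={1,2,3} D(W)={1,2,3,4}: W {1,2,3,4}->{2,3,4}
Constraint 3 (X < W) on D(X)={2,3,4} D(W)={2,3,4}: X {2,3,4}->{2,3}; W {2,3,4}->{3,4}
So after constraint 3: D(W) = {3,4}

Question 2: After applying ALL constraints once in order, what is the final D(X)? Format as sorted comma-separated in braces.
Constraint 1 (U + X = V) on D(U)={1,2,3,5} D(X)={2,3,4,5} D(V)={1,2,3,4,5}: U {1,2,3,5}->{1,2,3}; X {2,3,4,5}->{2,3,4}; V {1,2,3,4,5}->{3,4,5}
Constraint 2 (U < W) on D(U)={1,2,3} D(W)={1,2,3,4}: W {1,2,3,4}->{2,3,4}
Constraint 3 (X < W) on D(X)={2,3,4} D(W)={2,3,4}: X {2,3,4}->{2,3}; W {2,3,4}->{3,4}
So after all 3 constraints: D(X) = {2,3}

Answer: {2,3}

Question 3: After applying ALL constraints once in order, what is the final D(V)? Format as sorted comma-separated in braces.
Answer: {3,4,5}

Derivation:
Constraint 1 (U + X = V) on D(U)={1,2,3,5} D(X)={2,3,4,5} D(V)={1,2,3,4,5}: U {1,2,3,5}->{1,2,3}; X {2,3,4,5}->{2,3,4}; V {1,2,3,4,5}->{3,4,5}
Constraint 2 (U < W) on D(U)={1,2,3} D(W)={1,2,3,4}: W {1,2,3,4}->{2,3,4}
Constraint 3 (X < W) on D(X)={2,3,4} D(W)={2,3,4}: X {2,3,4}->{2,3}; W {2,3,4}->{3,4}
So after all 3 constraints: D(V) = {3,4,5}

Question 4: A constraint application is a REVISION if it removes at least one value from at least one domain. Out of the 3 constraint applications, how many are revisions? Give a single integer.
Answer: 3

Derivation:
Constraint 1 (U + X = V) on D(U)={1,2,3,5} D(X)={2,3,4,5} D(V)={1,2,3,4,5}: U {1,2,3,5}->{1,2,3}; X {2,3,4,5}->{2,3,4}; V {1,2,3,4,5}->{3,4,5} => REVISION
Constraint 2 (U < W) on D(U)={1,2,3} D(W)={1,2,3,4}: W {1,2,3,4}->{2,3,4} => REVISION
Constraint 3 (X < W) on D(X)={2,3,4} D(W)={2,3,4}: X {2,3,4}->{2,3}; W {2,3,4}->{3,4} => REVISION
Total revisions = 3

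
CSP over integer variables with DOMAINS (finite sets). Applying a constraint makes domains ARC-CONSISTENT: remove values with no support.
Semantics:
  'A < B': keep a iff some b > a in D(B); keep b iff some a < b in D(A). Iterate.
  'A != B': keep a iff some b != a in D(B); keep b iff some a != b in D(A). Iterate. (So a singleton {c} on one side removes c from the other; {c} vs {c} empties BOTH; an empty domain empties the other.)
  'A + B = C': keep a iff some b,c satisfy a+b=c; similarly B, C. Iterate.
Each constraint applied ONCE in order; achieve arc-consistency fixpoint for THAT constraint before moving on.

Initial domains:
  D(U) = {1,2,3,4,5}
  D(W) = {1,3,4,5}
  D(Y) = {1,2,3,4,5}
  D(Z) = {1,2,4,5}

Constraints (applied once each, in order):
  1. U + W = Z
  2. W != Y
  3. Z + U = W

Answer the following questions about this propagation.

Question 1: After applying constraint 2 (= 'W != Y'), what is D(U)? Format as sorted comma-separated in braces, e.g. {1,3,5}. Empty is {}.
Answer: {1,2,3,4}

Derivation:
Constraint 1 (U + W = Z) on D(U)={1,2,3,4,5} D(W)={1,3,4,5} D(Z)={1,2,4,5}: U {1,2,3,4,5}->{1,2,3,4}; W {1,3,4,5}->{1,3,4}; Z {1,2,4,5}->{2,4,5}
Constraint 2 (W != Y) on D(W)={1,3,4} D(Y)={1,2,3,4,5}: no change
So after constraint 2: D(U) = {1,2,3,4}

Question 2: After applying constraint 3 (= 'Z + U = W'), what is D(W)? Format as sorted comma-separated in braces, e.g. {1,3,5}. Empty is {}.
Answer: {3,4}

Derivation:
Constraint 1 (U + W = Z) on D(U)={1,2,3,4,5} D(W)={1,3,4,5} D(Z)={1,2,4,5}: U {1,2,3,4,5}->{1,2,3,4}; W {1,3,4,5}->{1,3,4}; Z {1,2,4,5}->{2,4,5}
Constraint 2 (W != Y) on D(W)={1,3,4} D(Y)={1,2,3,4,5}: no change
Constraint 3 (Z + U = W) on D(Z)={2,4,5} D(U)={1,2,3,4} D(W)={1,3,4}: Z {2,4,5}->{2}; U {1,2,3,4}->{1,2}; W {1,3,4}->{3,4}
So after constraint 3: D(W) = {3,4}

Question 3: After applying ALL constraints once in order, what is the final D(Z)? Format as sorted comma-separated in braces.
Answer: {2}

Derivation:
Constraint 1 (U + W = Z) on D(U)={1,2,3,4,5} D(W)={1,3,4,5} D(Z)={1,2,4,5}: U {1,2,3,4,5}->{1,2,3,4}; W {1,3,4,5}->{1,3,4}; Z {1,2,4,5}->{2,4,5}
Constraint 2 (W != Y) on D(W)={1,3,4} D(Y)={1,2,3,4,5}: no change
Constraint 3 (Z + U = W) on D(Z)={2,4,5} D(U)={1,2,3,4} D(W)={1,3,4}: Z {2,4,5}->{2}; U {1,2,3,4}->{1,2}; W {1,3,4}->{3,4}
So after all 3 constraints: D(Z) = {2}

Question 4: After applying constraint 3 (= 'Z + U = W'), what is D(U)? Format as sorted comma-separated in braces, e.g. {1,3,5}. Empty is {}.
Answer: {1,2}

Derivation:
Constraint 1 (U + W = Z) on D(U)={1,2,3,4,5} D(W)={1,3,4,5} D(Z)={1,2,4,5}: U {1,2,3,4,5}->{1,2,3,4}; W {1,3,4,5}->{1,3,4}; Z {1,2,4,5}->{2,4,5}
Constraint 2 (W != Y) on D(W)={1,3,4} D(Y)={1,2,3,4,5}: no change
Constraint 3 (Z + U = W) on D(Z)={2,4,5} D(U)={1,2,3,4} D(W)={1,3,4}: Z {2,4,5}->{2}; U {1,2,3,4}->{1,2}; W {1,3,4}->{3,4}
So after constraint 3: D(U) = {1,2}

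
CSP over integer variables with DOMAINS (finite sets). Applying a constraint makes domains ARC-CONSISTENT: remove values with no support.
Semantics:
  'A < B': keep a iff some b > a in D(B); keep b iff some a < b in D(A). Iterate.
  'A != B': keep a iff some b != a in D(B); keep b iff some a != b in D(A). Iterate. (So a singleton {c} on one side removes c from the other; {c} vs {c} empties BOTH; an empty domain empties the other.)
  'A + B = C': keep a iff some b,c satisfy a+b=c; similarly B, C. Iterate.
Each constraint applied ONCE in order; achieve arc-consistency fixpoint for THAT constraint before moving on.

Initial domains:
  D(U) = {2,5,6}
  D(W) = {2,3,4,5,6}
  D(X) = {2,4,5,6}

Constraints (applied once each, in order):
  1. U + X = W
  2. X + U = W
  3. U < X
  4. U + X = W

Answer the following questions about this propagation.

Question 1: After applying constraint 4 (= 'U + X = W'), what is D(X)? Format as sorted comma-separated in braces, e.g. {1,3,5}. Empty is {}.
Answer: {4}

Derivation:
Constraint 1 (U + X = W) on D(U)={2,5,6} D(X)={2,4,5,6} D(W)={2,3,4,5,6}: U {2,5,6}->{2}; X {2,4,5,6}->{2,4}; W {2,3,4,5,6}->{4,6}
Constraint 2 (X + U = W) on D(X)={2,4} D(U)={2} D(W)={4,6}: no change
Constraint 3 (U < X) on D(U)={2} D(X)={2,4}: X {2,4}->{4}
Constraint 4 (U + X = W) on D(U)={2} D(X)={4} D(W)={4,6}: W {4,6}->{6}
So after constraint 4: D(X) = {4}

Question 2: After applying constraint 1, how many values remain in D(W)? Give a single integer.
Constraint 1 (U + X = W) on D(U)={2,5,6} D(X)={2,4,5,6} D(W)={2,3,4,5,6}: U {2,5,6}->{2}; X {2,4,5,6}->{2,4}; W {2,3,4,5,6}->{4,6}
So after constraint 1: D(W)={4,6}, size = 2

Answer: 2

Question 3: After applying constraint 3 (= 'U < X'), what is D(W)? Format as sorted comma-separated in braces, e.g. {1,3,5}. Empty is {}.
Answer: {4,6}

Derivation:
Constraint 1 (U + X = W) on D(U)={2,5,6} D(X)={2,4,5,6} D(W)={2,3,4,5,6}: U {2,5,6}->{2}; X {2,4,5,6}->{2,4}; W {2,3,4,5,6}->{4,6}
Constraint 2 (X + U = W) on D(X)={2,4} D(U)={2} D(W)={4,6}: no change
Constraint 3 (U < X) on D(U)={2} D(X)={2,4}: X {2,4}->{4}
So after constraint 3: D(W) = {4,6}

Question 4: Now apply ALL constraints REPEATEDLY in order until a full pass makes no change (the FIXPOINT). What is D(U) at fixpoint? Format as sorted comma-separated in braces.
Answer: {2}

Derivation:
pass 0 (initial): D(U)={2,5,6}
pass 1: U {2,5,6}->{2}; W {2,3,4,5,6}->{6}; X {2,4,5,6}->{4}
pass 2: no change
Fixpoint after 2 passes: D(U) = {2}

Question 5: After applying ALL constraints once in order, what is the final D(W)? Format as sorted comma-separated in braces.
Constraint 1 (U + X = W) on D(U)={2,5,6} D(X)={2,4,5,6} D(W)={2,3,4,5,6}: U {2,5,6}->{2}; X {2,4,5,6}->{2,4}; W {2,3,4,5,6}->{4,6}
Constraint 2 (X + U = W) on D(X)={2,4} D(U)={2} D(W)={4,6}: no change
Constraint 3 (U < X) on D(U)={2} D(X)={2,4}: X {2,4}->{4}
Constraint 4 (U + X = W) on D(U)={2} D(X)={4} D(W)={4,6}: W {4,6}->{6}
So after all 4 constraints: D(W) = {6}

Answer: {6}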